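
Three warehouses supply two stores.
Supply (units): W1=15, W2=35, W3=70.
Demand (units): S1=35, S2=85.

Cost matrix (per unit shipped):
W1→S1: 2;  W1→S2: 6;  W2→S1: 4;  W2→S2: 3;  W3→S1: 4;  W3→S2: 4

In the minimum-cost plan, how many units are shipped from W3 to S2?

50

The minimum-cost plan:
  W1 to S1: 15 units
  W2 to S2: 35 units
  W3 to S1: 20 units
  W3 to S2: 50 units
Total cost = 415.
So W3→S2 carries 50 units.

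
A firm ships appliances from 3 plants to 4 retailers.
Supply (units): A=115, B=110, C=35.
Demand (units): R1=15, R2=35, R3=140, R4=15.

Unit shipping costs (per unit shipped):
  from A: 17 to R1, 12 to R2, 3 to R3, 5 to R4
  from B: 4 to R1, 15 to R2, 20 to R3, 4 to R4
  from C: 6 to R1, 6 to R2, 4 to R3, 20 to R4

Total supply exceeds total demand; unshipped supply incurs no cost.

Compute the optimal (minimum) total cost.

1000

Optimal allocation:
  A→R3: 115 × 3 = 345
  B→R1: 15 × 4 = 60
  B→R2: 25 × 15 = 375
  B→R4: 15 × 4 = 60
  C→R2: 10 × 6 = 60
  C→R3: 25 × 4 = 100
Total = 345 + 60 + 375 + 60 + 60 + 100 = 1000.
(Supply check: A ships 115; B ships 55; C ships 35.)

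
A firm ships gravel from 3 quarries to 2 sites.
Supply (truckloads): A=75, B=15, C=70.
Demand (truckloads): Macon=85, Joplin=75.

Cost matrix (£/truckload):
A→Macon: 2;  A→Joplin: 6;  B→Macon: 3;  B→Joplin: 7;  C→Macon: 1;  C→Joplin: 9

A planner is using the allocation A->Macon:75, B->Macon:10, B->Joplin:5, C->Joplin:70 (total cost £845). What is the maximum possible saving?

280

Current plan cost = 75·2 + 10·3 + 5·7 + 70·9 = £845.
Optimal plan:
  A to Macon: 15 truckloads
  A to Joplin: 60 truckloads
  B to Joplin: 15 truckloads
  C to Macon: 70 truckloads
Optimal cost = £565.
Saving = 845 − 565 = £280.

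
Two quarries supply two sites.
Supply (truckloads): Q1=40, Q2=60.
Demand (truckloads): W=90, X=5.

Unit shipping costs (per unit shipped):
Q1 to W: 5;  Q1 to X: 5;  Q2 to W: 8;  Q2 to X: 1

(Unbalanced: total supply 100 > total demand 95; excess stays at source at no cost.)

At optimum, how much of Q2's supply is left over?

An optimal plan:
  Q1–W: 40 × 5 = 200
  Q2–W: 50 × 8 = 400
  Q2–X: 5 × 1 = 5
Total cost = 605.
Q2 ships 55 of its 60, leaving 5.

5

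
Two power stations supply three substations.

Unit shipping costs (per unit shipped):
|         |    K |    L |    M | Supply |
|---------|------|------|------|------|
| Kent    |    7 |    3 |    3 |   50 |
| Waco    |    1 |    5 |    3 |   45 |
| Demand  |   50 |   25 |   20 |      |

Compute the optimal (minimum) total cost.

One minimum-cost allocation:
  Kent->K: 5 × 7 = 35
  Kent->L: 25 × 3 = 75
  Kent->M: 20 × 3 = 60
  Waco->K: 45 × 1 = 45
Total = 35 + 75 + 60 + 45 = 215.

215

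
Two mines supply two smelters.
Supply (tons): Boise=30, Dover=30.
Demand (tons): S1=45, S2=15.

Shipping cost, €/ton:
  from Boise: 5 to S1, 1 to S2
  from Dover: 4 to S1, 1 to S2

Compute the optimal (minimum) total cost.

210

An optimal shipping plan:
  Boise->S1: 15 × €5 = €75
  Boise->S2: 15 × €1 = €15
  Dover->S1: 30 × €4 = €120
Total = 75 + 15 + 120 = €210.
(Supply check: Boise ships 30; Dover ships 30.)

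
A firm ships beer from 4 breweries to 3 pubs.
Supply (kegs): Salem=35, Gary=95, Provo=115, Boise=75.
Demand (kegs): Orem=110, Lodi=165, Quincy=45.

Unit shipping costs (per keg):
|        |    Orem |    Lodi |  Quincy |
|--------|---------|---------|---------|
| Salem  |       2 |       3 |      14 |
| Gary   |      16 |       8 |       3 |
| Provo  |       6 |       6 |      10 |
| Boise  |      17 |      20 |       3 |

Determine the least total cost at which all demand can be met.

A cheapest plan:
  Salem→Orem: 35 kegs
  Gary→Lodi: 95 kegs
  Provo→Orem: 45 kegs
  Provo→Lodi: 70 kegs
  Boise→Orem: 30 kegs
  Boise→Quincy: 45 kegs
Total cost = 2165.

2165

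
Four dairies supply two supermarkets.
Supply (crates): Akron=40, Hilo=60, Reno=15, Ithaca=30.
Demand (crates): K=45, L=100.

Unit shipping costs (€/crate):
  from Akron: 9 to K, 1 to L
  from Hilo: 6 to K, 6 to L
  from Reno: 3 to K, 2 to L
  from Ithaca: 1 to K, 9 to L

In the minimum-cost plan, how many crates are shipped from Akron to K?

0

Optimal shipments:
  Akron->L: 40 × €1 = €40
  Hilo->K: 15 × €6 = €90
  Hilo->L: 45 × €6 = €270
  Reno->L: 15 × €2 = €30
  Ithaca->K: 30 × €1 = €30
Total cost = €460.
The route Akron→K is not used.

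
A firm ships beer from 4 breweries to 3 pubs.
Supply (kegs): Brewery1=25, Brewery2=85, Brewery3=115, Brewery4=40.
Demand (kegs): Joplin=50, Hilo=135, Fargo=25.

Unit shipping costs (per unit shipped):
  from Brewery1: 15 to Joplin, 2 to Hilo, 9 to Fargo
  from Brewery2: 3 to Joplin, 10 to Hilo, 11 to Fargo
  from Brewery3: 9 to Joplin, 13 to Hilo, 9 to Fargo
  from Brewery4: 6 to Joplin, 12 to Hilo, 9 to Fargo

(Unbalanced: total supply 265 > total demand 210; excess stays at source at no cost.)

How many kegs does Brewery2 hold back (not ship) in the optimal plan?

An optimal plan:
  Brewery1 to Hilo: 25 × 2 = 50
  Brewery2 to Joplin: 50 × 3 = 150
  Brewery2 to Hilo: 35 × 10 = 350
  Brewery3 to Hilo: 35 × 13 = 455
  Brewery3 to Fargo: 25 × 9 = 225
  Brewery4 to Hilo: 40 × 12 = 480
Total cost = 1710.
Brewery2 ships 85 of its 85, leaving 0.

0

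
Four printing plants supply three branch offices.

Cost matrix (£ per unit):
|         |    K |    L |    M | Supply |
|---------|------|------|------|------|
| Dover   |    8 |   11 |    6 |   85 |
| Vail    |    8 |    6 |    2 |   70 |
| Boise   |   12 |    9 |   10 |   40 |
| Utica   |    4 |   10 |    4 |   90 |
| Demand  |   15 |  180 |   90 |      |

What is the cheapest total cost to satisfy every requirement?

A cheapest plan:
  Dover to L: 70 × £11 = £770
  Dover to M: 15 × £6 = £90
  Vail to L: 70 × £6 = £420
  Boise to L: 40 × £9 = £360
  Utica to K: 15 × £4 = £60
  Utica to M: 75 × £4 = £300
Total = 770 + 90 + 420 + 360 + 60 + 300 = £2000.
(Supply check: Dover ships 85; Vail ships 70; Boise ships 40; Utica ships 90.)

2000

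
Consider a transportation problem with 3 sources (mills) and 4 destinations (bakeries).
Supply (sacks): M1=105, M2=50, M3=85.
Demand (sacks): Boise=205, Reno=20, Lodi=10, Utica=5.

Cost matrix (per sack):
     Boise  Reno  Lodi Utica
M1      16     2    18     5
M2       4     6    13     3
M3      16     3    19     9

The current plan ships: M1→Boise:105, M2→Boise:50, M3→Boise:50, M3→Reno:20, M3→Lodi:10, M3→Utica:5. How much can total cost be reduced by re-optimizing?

Current plan cost = 105·16 + 50·4 + 50·16 + 20·3 + 10·19 + 5·9 = 2975.
Optimal plan:
  M1→Boise: 70 × 16 = 1120
  M1→Reno: 20 × 2 = 40
  M1→Lodi: 10 × 18 = 180
  M1→Utica: 5 × 5 = 25
  M2→Boise: 50 × 4 = 200
  M3→Boise: 85 × 16 = 1360
Optimal cost = 2925.
Saving = 2975 − 2925 = 50.

50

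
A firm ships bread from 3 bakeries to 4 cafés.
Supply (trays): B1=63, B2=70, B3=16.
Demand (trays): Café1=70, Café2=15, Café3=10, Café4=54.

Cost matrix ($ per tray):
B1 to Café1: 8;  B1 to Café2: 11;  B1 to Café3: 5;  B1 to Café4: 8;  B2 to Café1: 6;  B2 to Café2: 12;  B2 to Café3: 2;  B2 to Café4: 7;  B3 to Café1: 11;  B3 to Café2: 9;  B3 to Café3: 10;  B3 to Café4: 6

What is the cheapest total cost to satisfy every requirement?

1025

An optimal shipping plan:
  B1->Café1: 10 × $8 = $80
  B1->Café2: 15 × $11 = $165
  B1->Café4: 38 × $8 = $304
  B2->Café1: 60 × $6 = $360
  B2->Café3: 10 × $2 = $20
  B3->Café4: 16 × $6 = $96
Total = 80 + 165 + 304 + 360 + 20 + 96 = $1025.
(Supply check: B1 ships 63; B2 ships 70; B3 ships 16.)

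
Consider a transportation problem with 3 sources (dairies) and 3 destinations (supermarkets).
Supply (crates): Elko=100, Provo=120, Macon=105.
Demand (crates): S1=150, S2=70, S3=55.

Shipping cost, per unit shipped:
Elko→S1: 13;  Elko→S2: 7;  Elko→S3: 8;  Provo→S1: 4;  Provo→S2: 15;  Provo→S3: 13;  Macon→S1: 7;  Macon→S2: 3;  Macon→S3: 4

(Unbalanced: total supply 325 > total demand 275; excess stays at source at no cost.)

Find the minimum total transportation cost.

Optimal allocation:
  Elko to S2: 50 × 7 = 350
  Provo to S1: 120 × 4 = 480
  Macon to S1: 30 × 7 = 210
  Macon to S2: 20 × 3 = 60
  Macon to S3: 55 × 4 = 220
Total = 350 + 480 + 210 + 60 + 220 = 1320.
(Supply check: Elko ships 50; Provo ships 120; Macon ships 105.)

1320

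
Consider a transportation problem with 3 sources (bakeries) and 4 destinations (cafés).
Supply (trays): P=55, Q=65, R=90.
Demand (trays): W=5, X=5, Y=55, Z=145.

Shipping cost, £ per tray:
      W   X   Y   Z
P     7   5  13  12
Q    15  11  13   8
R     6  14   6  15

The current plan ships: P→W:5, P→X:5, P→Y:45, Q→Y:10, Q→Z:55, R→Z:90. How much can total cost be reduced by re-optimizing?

Current plan cost = 5·7 + 5·5 + 45·13 + 10·13 + 55·8 + 90·15 = £2565.
Optimal plan:
  P–X: 5 × £5 = £25
  P–Z: 50 × £12 = £600
  Q–Z: 65 × £8 = £520
  R–W: 5 × £6 = £30
  R–Y: 55 × £6 = £330
  R–Z: 30 × £15 = £450
Optimal cost = £1955.
Saving = 2565 − 1955 = £610.

610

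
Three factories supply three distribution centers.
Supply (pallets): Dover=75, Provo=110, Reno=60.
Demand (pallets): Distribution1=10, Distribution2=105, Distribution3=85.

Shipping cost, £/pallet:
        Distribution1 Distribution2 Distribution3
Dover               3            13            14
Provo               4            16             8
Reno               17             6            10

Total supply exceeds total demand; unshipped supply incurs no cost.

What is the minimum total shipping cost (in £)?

1655

One minimum-cost allocation:
  Dover–Distribution1: 10 pallets
  Dover–Distribution2: 45 pallets
  Provo–Distribution3: 85 pallets
  Reno–Distribution2: 60 pallets
Total cost = £1655.
(Supply check: Dover ships 55; Provo ships 85; Reno ships 60.)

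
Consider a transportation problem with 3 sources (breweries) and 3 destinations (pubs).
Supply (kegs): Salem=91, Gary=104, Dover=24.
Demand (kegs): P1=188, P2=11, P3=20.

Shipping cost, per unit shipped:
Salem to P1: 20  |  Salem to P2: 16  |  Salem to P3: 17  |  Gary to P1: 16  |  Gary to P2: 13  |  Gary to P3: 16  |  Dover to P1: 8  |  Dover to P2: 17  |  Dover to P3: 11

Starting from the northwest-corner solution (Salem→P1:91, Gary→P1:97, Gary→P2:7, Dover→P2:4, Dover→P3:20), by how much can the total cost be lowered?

179

Current plan cost = 91·20 + 97·16 + 7·13 + 4·17 + 20·11 = 3751.
Optimal plan:
  Salem to P1: 60 × 20 = 1200
  Salem to P2: 11 × 16 = 176
  Salem to P3: 20 × 17 = 340
  Gary to P1: 104 × 16 = 1664
  Dover to P1: 24 × 8 = 192
Optimal cost = 3572.
Saving = 3751 − 3572 = 179.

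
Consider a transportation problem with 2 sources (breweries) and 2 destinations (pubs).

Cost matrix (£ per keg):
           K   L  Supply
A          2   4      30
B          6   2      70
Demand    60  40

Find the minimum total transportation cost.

A cheapest plan:
  A→K: 30 × £2 = £60
  B→K: 30 × £6 = £180
  B→L: 40 × £2 = £80
Total = 60 + 180 + 80 = £320.

320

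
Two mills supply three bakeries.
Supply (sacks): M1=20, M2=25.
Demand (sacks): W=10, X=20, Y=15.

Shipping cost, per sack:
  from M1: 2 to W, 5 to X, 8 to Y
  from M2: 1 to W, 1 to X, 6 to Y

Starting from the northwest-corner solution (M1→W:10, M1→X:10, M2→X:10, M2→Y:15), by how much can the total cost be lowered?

Current plan cost = 10·2 + 10·5 + 10·1 + 15·6 = 170.
Optimal plan:
  M1–W: 10 × 2 = 20
  M1–Y: 10 × 8 = 80
  M2–X: 20 × 1 = 20
  M2–Y: 5 × 6 = 30
Optimal cost = 150.
Saving = 170 − 150 = 20.

20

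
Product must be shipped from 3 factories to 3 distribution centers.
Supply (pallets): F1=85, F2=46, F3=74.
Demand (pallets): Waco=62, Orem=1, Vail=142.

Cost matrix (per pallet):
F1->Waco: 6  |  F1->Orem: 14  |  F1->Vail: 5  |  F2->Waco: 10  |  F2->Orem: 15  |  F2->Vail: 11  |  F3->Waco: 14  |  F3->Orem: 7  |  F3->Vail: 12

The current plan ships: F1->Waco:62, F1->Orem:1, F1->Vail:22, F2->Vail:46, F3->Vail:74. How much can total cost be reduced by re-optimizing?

Current plan cost = 62·6 + 1·14 + 22·5 + 46·11 + 74·12 = 1890.
Optimal plan:
  F1 to Waco: 16 pallets
  F1 to Vail: 69 pallets
  F2 to Waco: 46 pallets
  F3 to Orem: 1 pallets
  F3 to Vail: 73 pallets
Optimal cost = 1784.
Saving = 1890 − 1784 = 106.

106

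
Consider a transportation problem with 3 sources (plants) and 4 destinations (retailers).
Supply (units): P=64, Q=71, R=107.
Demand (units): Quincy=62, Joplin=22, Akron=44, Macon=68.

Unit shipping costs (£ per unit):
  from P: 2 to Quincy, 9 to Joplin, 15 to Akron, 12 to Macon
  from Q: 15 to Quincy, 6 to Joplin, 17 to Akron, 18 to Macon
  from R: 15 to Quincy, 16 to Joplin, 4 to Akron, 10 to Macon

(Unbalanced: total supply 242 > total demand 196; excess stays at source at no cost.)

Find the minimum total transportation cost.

A cheapest plan:
  P to Quincy: 62 × £2 = £124
  P to Macon: 2 × £12 = £24
  Q to Joplin: 22 × £6 = £132
  Q to Macon: 3 × £18 = £54
  R to Akron: 44 × £4 = £176
  R to Macon: 63 × £10 = £630
Total = 124 + 24 + 132 + 54 + 176 + 630 = £1140.

1140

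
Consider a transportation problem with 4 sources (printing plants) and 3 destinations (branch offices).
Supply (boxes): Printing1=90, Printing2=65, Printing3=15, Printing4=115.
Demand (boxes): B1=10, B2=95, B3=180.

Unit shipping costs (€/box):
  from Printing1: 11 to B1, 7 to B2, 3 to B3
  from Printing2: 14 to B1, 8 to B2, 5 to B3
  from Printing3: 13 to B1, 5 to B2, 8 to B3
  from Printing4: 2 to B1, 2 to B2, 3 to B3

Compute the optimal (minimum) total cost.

925

A cheapest plan:
  Printing1→B3: 90 × €3 = €270
  Printing2→B3: 65 × €5 = €325
  Printing3→B2: 15 × €5 = €75
  Printing4→B1: 10 × €2 = €20
  Printing4→B2: 80 × €2 = €160
  Printing4→B3: 25 × €3 = €75
Total = 270 + 325 + 75 + 20 + 160 + 75 = €925.
(Supply check: Printing1 ships 90; Printing2 ships 65; Printing3 ships 15; Printing4 ships 115.)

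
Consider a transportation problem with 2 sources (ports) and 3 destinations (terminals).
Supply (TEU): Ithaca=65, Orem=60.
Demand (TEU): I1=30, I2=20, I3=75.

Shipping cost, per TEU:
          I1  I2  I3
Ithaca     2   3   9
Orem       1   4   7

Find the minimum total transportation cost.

One minimum-cost allocation:
  Ithaca→I1: 30 TEU
  Ithaca→I2: 20 TEU
  Ithaca→I3: 15 TEU
  Orem→I3: 60 TEU
Total cost = 675.

675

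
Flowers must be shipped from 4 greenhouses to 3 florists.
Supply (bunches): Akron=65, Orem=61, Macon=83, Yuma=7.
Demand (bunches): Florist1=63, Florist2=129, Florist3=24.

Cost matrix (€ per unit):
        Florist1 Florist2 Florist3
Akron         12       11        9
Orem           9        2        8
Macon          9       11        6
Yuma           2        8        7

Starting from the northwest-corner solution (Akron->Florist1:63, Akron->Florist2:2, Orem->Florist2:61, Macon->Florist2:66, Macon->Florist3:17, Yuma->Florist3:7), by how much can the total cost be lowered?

245

Current plan cost = 63·12 + 2·11 + 61·2 + 66·11 + 17·6 + 7·7 = €1777.
Optimal plan:
  Akron->Florist2: 65 × €11 = €715
  Orem->Florist2: 61 × €2 = €122
  Macon->Florist1: 56 × €9 = €504
  Macon->Florist2: 3 × €11 = €33
  Macon->Florist3: 24 × €6 = €144
  Yuma->Florist1: 7 × €2 = €14
Optimal cost = €1532.
Saving = 1777 − 1532 = €245.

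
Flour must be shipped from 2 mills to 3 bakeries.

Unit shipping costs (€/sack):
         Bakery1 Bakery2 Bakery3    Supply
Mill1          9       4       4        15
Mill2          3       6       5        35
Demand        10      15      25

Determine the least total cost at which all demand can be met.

One minimum-cost allocation:
  Mill1–Bakery2: 15 sacks
  Mill2–Bakery1: 10 sacks
  Mill2–Bakery3: 25 sacks
Total cost = €215.

215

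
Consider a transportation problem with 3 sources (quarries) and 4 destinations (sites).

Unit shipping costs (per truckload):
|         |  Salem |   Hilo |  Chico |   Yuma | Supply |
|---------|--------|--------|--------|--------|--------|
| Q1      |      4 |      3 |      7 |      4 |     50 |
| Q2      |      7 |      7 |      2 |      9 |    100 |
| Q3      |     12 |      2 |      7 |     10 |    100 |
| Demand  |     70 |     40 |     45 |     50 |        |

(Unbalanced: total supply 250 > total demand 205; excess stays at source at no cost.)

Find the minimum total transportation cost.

A cheapest plan:
  Q1->Salem: 15 × 4 = 60
  Q1->Yuma: 35 × 4 = 140
  Q2->Salem: 55 × 7 = 385
  Q2->Chico: 45 × 2 = 90
  Q3->Hilo: 40 × 2 = 80
  Q3->Yuma: 15 × 10 = 150
Total = 60 + 140 + 385 + 90 + 80 + 150 = 905.

905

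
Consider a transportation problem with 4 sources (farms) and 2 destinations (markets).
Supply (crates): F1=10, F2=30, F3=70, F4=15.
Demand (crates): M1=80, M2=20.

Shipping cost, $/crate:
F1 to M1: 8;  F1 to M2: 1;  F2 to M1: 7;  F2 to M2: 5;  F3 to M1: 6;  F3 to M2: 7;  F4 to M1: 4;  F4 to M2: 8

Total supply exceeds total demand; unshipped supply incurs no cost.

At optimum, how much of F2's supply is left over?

An optimal plan:
  F1→M2: 10 × $1 = $10
  F2→M2: 10 × $5 = $50
  F3→M1: 65 × $6 = $390
  F4→M1: 15 × $4 = $60
Total cost = $510.
F2 ships 10 of its 30, leaving 20.

20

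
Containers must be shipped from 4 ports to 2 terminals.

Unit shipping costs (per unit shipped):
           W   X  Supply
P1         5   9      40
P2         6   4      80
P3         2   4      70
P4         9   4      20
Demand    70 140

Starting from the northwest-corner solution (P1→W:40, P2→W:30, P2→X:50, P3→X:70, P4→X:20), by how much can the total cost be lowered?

Current plan cost = 40·5 + 30·6 + 50·4 + 70·4 + 20·4 = 940.
Optimal plan:
  P1–W: 40 × 5 = 200
  P2–X: 80 × 4 = 320
  P3–W: 30 × 2 = 60
  P3–X: 40 × 4 = 160
  P4–X: 20 × 4 = 80
Optimal cost = 820.
Saving = 940 − 820 = 120.

120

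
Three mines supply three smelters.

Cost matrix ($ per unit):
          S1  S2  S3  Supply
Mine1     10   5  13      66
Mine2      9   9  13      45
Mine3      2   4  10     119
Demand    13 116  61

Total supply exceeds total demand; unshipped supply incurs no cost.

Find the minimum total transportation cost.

A cheapest plan:
  Mine1 to S2: 66 tons
  Mine2 to S3: 5 tons
  Mine3 to S1: 13 tons
  Mine3 to S2: 50 tons
  Mine3 to S3: 56 tons
Total cost = $1181.
(Supply check: Mine1 ships 66; Mine2 ships 5; Mine3 ships 119.)

1181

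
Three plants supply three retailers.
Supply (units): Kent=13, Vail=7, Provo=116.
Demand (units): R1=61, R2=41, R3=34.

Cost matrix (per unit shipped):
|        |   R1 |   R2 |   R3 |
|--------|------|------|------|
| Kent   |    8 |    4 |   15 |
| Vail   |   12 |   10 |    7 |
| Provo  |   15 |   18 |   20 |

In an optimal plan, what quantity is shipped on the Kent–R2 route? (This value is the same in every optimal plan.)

13

The minimum-cost plan:
  Kent to R2: 13 units
  Vail to R3: 7 units
  Provo to R1: 61 units
  Provo to R2: 28 units
  Provo to R3: 27 units
Total cost = 2060.
So Kent→R2 carries 13 units.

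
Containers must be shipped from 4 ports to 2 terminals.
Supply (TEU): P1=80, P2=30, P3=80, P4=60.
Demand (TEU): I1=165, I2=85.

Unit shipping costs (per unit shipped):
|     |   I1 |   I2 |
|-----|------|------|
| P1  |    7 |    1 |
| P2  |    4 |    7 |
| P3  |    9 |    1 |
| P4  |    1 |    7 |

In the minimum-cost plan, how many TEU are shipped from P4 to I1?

60

Optimal shipments:
  P1→I1: 75 × 7 = 525
  P1→I2: 5 × 1 = 5
  P2→I1: 30 × 4 = 120
  P3→I2: 80 × 1 = 80
  P4→I1: 60 × 1 = 60
Total cost = 790.
So P4→I1 carries 60 TEU.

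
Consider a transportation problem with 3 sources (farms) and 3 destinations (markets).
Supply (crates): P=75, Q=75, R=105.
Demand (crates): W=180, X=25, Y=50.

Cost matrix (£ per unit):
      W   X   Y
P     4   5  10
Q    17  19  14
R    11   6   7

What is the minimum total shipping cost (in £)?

An optimal shipping plan:
  P–W: 75 crates
  Q–W: 75 crates
  R–W: 30 crates
  R–X: 25 crates
  R–Y: 50 crates
Total cost = £2405.

2405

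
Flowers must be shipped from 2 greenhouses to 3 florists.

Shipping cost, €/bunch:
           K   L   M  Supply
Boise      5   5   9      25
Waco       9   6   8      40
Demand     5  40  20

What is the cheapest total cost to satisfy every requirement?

405

One minimum-cost allocation:
  Boise to K: 5 × €5 = €25
  Boise to L: 20 × €5 = €100
  Waco to L: 20 × €6 = €120
  Waco to M: 20 × €8 = €160
Total = 25 + 100 + 120 + 160 = €405.
(Supply check: Boise ships 25; Waco ships 40.)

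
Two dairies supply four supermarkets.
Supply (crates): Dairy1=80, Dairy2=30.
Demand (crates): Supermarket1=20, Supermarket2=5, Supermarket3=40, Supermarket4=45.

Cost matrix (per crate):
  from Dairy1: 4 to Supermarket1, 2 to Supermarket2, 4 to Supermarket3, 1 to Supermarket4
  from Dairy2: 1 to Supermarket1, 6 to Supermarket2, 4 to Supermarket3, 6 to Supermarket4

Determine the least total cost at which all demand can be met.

235

One minimum-cost allocation:
  Dairy1→Supermarket2: 5 × 2 = 10
  Dairy1→Supermarket3: 30 × 4 = 120
  Dairy1→Supermarket4: 45 × 1 = 45
  Dairy2→Supermarket1: 20 × 1 = 20
  Dairy2→Supermarket3: 10 × 4 = 40
Total = 10 + 120 + 45 + 20 + 40 = 235.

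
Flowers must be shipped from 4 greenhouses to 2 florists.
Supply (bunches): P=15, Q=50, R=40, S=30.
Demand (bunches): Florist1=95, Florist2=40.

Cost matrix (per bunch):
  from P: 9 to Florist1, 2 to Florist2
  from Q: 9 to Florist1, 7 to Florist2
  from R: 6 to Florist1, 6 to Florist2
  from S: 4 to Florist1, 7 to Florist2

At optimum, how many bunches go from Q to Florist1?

25

Optimal shipments:
  P→Florist2: 15 × 2 = 30
  Q→Florist1: 25 × 9 = 225
  Q→Florist2: 25 × 7 = 175
  R→Florist1: 40 × 6 = 240
  S→Florist1: 30 × 4 = 120
Total cost = 790.
So Q→Florist1 carries 25 bunches.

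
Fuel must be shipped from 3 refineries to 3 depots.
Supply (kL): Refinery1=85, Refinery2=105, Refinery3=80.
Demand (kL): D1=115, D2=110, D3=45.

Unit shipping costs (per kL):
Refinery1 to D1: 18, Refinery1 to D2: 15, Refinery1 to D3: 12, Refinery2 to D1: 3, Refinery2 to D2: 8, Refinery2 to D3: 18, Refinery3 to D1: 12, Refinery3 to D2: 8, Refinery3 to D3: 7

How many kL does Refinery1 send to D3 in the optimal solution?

45

Optimal shipments:
  Refinery1 to D1: 10 × 18 = 180
  Refinery1 to D2: 30 × 15 = 450
  Refinery1 to D3: 45 × 12 = 540
  Refinery2 to D1: 105 × 3 = 315
  Refinery3 to D2: 80 × 8 = 640
Total cost = 2125.
So Refinery1→D3 carries 45 kL.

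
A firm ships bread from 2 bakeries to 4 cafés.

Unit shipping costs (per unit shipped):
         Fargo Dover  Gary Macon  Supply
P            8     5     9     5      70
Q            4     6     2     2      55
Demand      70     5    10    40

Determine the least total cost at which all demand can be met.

625

One minimum-cost allocation:
  P→Fargo: 25 × 8 = 200
  P→Dover: 5 × 5 = 25
  P→Macon: 40 × 5 = 200
  Q→Fargo: 45 × 4 = 180
  Q→Gary: 10 × 2 = 20
Total = 200 + 25 + 200 + 180 + 20 = 625.
(Supply check: P ships 70; Q ships 55.)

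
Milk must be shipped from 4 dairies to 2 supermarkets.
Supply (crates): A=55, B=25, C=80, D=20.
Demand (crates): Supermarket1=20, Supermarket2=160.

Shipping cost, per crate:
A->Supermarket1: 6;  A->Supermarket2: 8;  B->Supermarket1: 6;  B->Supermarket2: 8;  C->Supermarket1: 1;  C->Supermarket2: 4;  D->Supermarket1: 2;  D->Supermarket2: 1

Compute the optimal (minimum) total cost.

One minimum-cost allocation:
  A->Supermarket2: 55 × 8 = 440
  B->Supermarket2: 25 × 8 = 200
  C->Supermarket1: 20 × 1 = 20
  C->Supermarket2: 60 × 4 = 240
  D->Supermarket2: 20 × 1 = 20
Total = 440 + 200 + 20 + 240 + 20 = 920.
(Supply check: A ships 55; B ships 25; C ships 80; D ships 20.)

920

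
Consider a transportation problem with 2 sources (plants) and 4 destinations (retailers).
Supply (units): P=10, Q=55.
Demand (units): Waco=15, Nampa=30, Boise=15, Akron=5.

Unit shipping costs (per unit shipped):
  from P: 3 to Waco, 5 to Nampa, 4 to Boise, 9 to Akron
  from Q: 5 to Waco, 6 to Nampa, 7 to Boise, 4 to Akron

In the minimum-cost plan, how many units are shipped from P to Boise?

10

The minimum-cost plan:
  P–Boise: 10 × 4 = 40
  Q–Waco: 15 × 5 = 75
  Q–Nampa: 30 × 6 = 180
  Q–Boise: 5 × 7 = 35
  Q–Akron: 5 × 4 = 20
Total cost = 350.
So P→Boise carries 10 units.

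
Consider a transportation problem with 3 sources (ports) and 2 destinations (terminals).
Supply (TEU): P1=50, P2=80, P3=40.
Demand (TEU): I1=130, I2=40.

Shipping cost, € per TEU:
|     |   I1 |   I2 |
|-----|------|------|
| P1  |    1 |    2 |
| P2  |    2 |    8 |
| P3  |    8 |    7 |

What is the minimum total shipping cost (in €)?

490

An optimal shipping plan:
  P1->I1: 50 TEU
  P2->I1: 80 TEU
  P3->I2: 40 TEU
Total cost = €490.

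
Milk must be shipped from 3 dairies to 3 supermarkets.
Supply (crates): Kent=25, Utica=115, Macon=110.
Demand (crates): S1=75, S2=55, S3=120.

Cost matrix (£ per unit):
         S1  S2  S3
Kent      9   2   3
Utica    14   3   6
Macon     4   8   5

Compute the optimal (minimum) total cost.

Optimal allocation:
  Kent->S3: 25 × £3 = £75
  Utica->S2: 55 × £3 = £165
  Utica->S3: 60 × £6 = £360
  Macon->S1: 75 × £4 = £300
  Macon->S3: 35 × £5 = £175
Total = 75 + 165 + 360 + 300 + 175 = £1075.
(Supply check: Kent ships 25; Utica ships 115; Macon ships 110.)

1075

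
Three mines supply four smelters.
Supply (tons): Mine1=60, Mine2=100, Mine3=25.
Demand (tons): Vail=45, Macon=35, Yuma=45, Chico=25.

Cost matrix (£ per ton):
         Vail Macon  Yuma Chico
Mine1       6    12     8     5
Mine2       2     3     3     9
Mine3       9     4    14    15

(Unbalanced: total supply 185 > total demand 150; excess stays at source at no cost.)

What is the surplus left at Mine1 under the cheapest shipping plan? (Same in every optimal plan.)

35

Minimum-cost shipments:
  Mine1->Chico: 25 × £5 = £125
  Mine2->Vail: 45 × £2 = £90
  Mine2->Macon: 10 × £3 = £30
  Mine2->Yuma: 45 × £3 = £135
  Mine3->Macon: 25 × £4 = £100
Total cost = £480.
Mine1 ships 25 of its 60, leaving 35.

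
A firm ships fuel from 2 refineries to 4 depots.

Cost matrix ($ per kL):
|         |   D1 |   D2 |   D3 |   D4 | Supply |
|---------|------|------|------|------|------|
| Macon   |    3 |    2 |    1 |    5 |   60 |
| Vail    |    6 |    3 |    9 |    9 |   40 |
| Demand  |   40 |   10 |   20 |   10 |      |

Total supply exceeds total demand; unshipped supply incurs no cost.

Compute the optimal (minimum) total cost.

250

A cheapest plan:
  Macon–D1: 30 × $3 = $90
  Macon–D3: 20 × $1 = $20
  Macon–D4: 10 × $5 = $50
  Vail–D1: 10 × $6 = $60
  Vail–D2: 10 × $3 = $30
Total = 90 + 20 + 50 + 60 + 30 = $250.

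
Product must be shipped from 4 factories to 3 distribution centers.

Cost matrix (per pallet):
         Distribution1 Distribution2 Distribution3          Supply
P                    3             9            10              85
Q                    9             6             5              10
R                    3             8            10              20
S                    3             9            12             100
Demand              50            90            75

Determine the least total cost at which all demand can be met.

1640

A cheapest plan:
  P to Distribution2: 20 pallets
  P to Distribution3: 65 pallets
  Q to Distribution3: 10 pallets
  R to Distribution2: 20 pallets
  S to Distribution1: 50 pallets
  S to Distribution2: 50 pallets
Total cost = 1640.
(Supply check: P ships 85; Q ships 10; R ships 20; S ships 100.)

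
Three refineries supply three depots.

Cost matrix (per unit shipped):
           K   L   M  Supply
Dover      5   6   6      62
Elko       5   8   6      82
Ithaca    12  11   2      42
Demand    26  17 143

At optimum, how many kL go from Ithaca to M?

42

The minimum-cost plan:
  Dover to L: 17 × 6 = 102
  Dover to M: 45 × 6 = 270
  Elko to K: 26 × 5 = 130
  Elko to M: 56 × 6 = 336
  Ithaca to M: 42 × 2 = 84
Total cost = 922.
So Ithaca→M carries 42 kL.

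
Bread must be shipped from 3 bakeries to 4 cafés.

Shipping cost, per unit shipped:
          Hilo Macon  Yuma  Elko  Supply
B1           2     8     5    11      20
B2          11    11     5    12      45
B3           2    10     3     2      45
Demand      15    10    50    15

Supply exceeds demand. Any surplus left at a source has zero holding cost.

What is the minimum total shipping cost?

Optimal allocation:
  B1–Hilo: 10 × 2 = 20
  B1–Macon: 10 × 8 = 80
  B2–Yuma: 25 × 5 = 125
  B3–Hilo: 5 × 2 = 10
  B3–Yuma: 25 × 3 = 75
  B3–Elko: 15 × 2 = 30
Total = 20 + 80 + 125 + 10 + 75 + 30 = 340.
(Supply check: B1 ships 20; B2 ships 25; B3 ships 45.)

340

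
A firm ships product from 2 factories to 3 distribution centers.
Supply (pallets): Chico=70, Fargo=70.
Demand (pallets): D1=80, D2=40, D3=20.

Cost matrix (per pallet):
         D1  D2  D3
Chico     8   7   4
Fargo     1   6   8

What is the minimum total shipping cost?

One minimum-cost allocation:
  Chico->D1: 10 × 8 = 80
  Chico->D2: 40 × 7 = 280
  Chico->D3: 20 × 4 = 80
  Fargo->D1: 70 × 1 = 70
Total = 80 + 280 + 80 + 70 = 510.

510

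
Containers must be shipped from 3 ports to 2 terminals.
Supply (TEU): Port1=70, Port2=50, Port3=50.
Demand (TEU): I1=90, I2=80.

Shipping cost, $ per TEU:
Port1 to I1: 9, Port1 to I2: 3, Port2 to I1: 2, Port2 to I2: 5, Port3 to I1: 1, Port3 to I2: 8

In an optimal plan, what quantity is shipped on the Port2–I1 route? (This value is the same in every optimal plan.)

40

Solving gives:
  Port1 to I2: 70 TEU
  Port2 to I1: 40 TEU
  Port2 to I2: 10 TEU
  Port3 to I1: 50 TEU
Total cost = $390.
So Port2→I1 carries 40 TEU.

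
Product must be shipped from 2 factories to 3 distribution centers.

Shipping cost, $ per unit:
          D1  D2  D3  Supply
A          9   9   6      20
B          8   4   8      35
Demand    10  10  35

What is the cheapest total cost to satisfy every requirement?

360

A cheapest plan:
  A->D3: 20 pallets
  B->D1: 10 pallets
  B->D2: 10 pallets
  B->D3: 15 pallets
Total cost = $360.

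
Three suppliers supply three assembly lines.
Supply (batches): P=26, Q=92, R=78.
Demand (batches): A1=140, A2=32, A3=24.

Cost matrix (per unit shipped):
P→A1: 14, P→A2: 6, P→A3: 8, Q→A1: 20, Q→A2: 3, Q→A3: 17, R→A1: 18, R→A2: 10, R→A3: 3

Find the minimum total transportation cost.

One minimum-cost allocation:
  P->A1: 26 batches
  Q->A1: 60 batches
  Q->A2: 32 batches
  R->A1: 54 batches
  R->A3: 24 batches
Total cost = 2704.

2704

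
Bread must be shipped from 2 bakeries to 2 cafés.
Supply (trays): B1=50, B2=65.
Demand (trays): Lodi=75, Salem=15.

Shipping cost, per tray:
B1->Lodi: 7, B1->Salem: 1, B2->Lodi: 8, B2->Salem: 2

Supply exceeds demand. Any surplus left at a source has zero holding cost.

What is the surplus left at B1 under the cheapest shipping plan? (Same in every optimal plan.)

0

Minimum-cost shipments:
  B1->Lodi: 35 trays
  B1->Salem: 15 trays
  B2->Lodi: 40 trays
Total cost = 580.
B1 ships 50 of its 50, leaving 0.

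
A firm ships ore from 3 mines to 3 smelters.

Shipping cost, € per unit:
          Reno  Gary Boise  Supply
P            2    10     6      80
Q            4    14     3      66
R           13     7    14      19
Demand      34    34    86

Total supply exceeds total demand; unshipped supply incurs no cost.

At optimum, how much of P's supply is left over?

11

Minimum-cost shipments:
  P to Reno: 34 × €2 = €68
  P to Gary: 15 × €10 = €150
  P to Boise: 20 × €6 = €120
  Q to Boise: 66 × €3 = €198
  R to Gary: 19 × €7 = €133
Total cost = €669.
P ships 69 of its 80, leaving 11.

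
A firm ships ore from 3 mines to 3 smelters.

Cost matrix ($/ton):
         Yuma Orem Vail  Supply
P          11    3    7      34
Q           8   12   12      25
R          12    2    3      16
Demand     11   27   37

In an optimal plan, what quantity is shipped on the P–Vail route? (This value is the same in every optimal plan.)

Optimal shipments:
  P→Orem: 27 × $3 = $81
  P→Vail: 7 × $7 = $49
  Q→Yuma: 11 × $8 = $88
  Q→Vail: 14 × $12 = $168
  R→Vail: 16 × $3 = $48
Total cost = $434.
So P→Vail carries 7 tons.

7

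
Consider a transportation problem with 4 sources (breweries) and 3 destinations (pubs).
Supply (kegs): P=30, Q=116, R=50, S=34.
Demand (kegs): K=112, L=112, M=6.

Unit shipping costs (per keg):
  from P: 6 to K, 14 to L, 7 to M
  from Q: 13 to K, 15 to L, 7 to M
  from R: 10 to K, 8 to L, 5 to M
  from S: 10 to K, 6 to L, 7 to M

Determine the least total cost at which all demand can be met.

A cheapest plan:
  P->K: 30 × 6 = 180
  Q->K: 82 × 13 = 1066
  Q->L: 28 × 15 = 420
  Q->M: 6 × 7 = 42
  R->L: 50 × 8 = 400
  S->L: 34 × 6 = 204
Total = 180 + 1066 + 420 + 42 + 400 + 204 = 2312.

2312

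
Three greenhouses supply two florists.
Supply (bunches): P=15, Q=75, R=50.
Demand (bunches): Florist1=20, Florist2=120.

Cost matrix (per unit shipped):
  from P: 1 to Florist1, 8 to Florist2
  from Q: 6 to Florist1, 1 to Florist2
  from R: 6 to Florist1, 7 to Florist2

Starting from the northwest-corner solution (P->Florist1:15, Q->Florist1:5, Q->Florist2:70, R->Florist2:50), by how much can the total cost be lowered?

Current plan cost = 15·1 + 5·6 + 70·1 + 50·7 = 465.
Optimal plan:
  P→Florist1: 15 bunches
  Q→Florist2: 75 bunches
  R→Florist1: 5 bunches
  R→Florist2: 45 bunches
Optimal cost = 435.
Saving = 465 − 435 = 30.

30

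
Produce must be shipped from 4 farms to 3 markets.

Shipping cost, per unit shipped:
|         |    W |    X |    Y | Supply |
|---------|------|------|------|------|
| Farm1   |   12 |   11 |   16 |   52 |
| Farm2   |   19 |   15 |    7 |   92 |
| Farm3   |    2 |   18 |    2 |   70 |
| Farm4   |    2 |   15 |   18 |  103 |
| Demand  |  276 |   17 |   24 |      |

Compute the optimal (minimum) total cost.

An optimal shipping plan:
  Farm1→W: 52 × 12 = 624
  Farm2→W: 51 × 19 = 969
  Farm2→X: 17 × 15 = 255
  Farm2→Y: 24 × 7 = 168
  Farm3→W: 70 × 2 = 140
  Farm4→W: 103 × 2 = 206
Total = 624 + 969 + 255 + 168 + 140 + 206 = 2362.
(Supply check: Farm1 ships 52; Farm2 ships 92; Farm3 ships 70; Farm4 ships 103.)

2362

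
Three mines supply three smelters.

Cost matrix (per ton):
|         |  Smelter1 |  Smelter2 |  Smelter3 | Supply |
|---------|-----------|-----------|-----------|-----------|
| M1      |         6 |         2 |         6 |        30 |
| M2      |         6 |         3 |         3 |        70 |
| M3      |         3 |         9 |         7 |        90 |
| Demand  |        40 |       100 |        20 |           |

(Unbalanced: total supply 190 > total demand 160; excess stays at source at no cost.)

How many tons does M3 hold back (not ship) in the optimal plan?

An optimal plan:
  M1–Smelter2: 30 tons
  M2–Smelter2: 70 tons
  M3–Smelter1: 40 tons
  M3–Smelter3: 20 tons
Total cost = 530.
M3 ships 60 of its 90, leaving 30.

30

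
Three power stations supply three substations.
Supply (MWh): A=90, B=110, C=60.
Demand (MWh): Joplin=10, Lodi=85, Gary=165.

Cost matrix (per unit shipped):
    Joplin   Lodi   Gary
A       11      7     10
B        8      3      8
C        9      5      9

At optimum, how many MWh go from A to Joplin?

0

The minimum-cost plan:
  A->Gary: 90 × 10 = 900
  B->Lodi: 85 × 3 = 255
  B->Gary: 25 × 8 = 200
  C->Joplin: 10 × 9 = 90
  C->Gary: 50 × 9 = 450
Total cost = 1895.
The route A→Joplin is not used.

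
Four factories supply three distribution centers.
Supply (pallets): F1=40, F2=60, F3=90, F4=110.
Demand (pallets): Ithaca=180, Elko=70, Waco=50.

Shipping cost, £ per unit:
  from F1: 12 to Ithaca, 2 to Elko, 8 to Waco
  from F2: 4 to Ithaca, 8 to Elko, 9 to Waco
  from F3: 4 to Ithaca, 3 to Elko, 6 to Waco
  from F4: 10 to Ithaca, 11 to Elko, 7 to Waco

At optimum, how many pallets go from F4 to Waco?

50

The minimum-cost plan:
  F1–Elko: 40 × £2 = £80
  F2–Ithaca: 60 × £4 = £240
  F3–Ithaca: 60 × £4 = £240
  F3–Elko: 30 × £3 = £90
  F4–Ithaca: 60 × £10 = £600
  F4–Waco: 50 × £7 = £350
Total cost = £1600.
So F4→Waco carries 50 pallets.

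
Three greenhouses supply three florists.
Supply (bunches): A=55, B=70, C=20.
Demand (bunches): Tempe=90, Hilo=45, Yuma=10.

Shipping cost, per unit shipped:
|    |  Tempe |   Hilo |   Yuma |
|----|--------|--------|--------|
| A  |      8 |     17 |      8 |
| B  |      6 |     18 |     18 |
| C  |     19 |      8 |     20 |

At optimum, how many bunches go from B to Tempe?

70

The minimum-cost plan:
  A->Tempe: 20 × 8 = 160
  A->Hilo: 25 × 17 = 425
  A->Yuma: 10 × 8 = 80
  B->Tempe: 70 × 6 = 420
  C->Hilo: 20 × 8 = 160
Total cost = 1245.
So B→Tempe carries 70 bunches.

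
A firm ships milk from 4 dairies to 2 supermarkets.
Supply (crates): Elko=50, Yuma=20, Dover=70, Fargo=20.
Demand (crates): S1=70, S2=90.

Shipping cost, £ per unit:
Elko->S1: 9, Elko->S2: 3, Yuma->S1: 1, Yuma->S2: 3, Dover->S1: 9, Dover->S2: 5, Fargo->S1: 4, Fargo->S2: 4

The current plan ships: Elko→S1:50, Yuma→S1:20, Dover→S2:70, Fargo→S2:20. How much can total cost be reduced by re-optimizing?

Current plan cost = 50·9 + 20·1 + 70·5 + 20·4 = £900.
Optimal plan:
  Elko to S2: 50 crates
  Yuma to S1: 20 crates
  Dover to S1: 30 crates
  Dover to S2: 40 crates
  Fargo to S1: 20 crates
Optimal cost = £720.
Saving = 900 − 720 = £180.

180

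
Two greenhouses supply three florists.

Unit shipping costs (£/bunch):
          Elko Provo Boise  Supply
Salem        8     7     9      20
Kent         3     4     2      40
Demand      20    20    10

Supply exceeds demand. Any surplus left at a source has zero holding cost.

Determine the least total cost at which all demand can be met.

Optimal allocation:
  Salem to Provo: 10 × £7 = £70
  Kent to Elko: 20 × £3 = £60
  Kent to Provo: 10 × £4 = £40
  Kent to Boise: 10 × £2 = £20
Total = 70 + 60 + 40 + 20 = £190.
(Supply check: Salem ships 10; Kent ships 40.)

190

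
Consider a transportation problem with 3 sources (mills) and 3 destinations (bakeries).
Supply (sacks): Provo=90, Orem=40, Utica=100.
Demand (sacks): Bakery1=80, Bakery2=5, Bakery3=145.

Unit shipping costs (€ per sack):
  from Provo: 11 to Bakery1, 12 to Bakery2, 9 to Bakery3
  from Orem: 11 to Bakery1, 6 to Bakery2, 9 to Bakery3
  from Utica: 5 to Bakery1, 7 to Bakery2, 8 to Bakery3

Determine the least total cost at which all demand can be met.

An optimal shipping plan:
  Provo to Bakery3: 90 × €9 = €810
  Orem to Bakery2: 5 × €6 = €30
  Orem to Bakery3: 35 × €9 = €315
  Utica to Bakery1: 80 × €5 = €400
  Utica to Bakery3: 20 × €8 = €160
Total = 810 + 30 + 315 + 400 + 160 = €1715.
(Supply check: Provo ships 90; Orem ships 40; Utica ships 100.)

1715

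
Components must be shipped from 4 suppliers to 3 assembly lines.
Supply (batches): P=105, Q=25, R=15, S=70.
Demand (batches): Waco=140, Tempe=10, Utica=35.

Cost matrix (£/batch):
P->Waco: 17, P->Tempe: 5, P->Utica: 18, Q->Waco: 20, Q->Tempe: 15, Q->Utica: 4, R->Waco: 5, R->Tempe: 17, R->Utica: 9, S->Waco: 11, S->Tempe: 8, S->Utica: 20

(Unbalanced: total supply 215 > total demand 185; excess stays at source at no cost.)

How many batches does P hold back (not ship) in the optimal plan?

30

An optimal plan:
  P–Waco: 55 batches
  P–Tempe: 10 batches
  P–Utica: 10 batches
  Q–Utica: 25 batches
  R–Waco: 15 batches
  S–Waco: 70 batches
Total cost = £2110.
P ships 75 of its 105, leaving 30.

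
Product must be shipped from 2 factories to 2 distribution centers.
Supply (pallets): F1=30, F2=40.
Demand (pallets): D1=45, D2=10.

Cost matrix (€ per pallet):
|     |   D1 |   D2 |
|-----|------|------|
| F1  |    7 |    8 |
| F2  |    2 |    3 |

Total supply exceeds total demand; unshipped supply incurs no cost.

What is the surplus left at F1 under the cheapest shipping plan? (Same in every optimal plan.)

Minimum-cost shipments:
  F1→D1: 5 × €7 = €35
  F1→D2: 10 × €8 = €80
  F2→D1: 40 × €2 = €80
Total cost = €195.
F1 ships 15 of its 30, leaving 15.

15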